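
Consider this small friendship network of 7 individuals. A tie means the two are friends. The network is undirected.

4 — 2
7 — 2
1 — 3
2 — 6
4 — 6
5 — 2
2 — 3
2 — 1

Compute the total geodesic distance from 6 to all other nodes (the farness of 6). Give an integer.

Distances from 6: 1:2, 2:1, 3:2, 4:1, 5:2, 7:2.
Sum = 2 + 1 + 2 + 1 + 2 + 2 = 10.

10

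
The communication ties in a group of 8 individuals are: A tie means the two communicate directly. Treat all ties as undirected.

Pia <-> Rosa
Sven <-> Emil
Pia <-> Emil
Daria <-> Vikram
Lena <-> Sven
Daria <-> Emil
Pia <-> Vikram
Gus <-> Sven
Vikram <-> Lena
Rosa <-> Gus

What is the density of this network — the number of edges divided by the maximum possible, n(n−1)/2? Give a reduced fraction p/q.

5/14

There are 10 edges and 8 nodes, so the maximum possible is C(8,2) = 28.
Density = 10/28 = 5/14.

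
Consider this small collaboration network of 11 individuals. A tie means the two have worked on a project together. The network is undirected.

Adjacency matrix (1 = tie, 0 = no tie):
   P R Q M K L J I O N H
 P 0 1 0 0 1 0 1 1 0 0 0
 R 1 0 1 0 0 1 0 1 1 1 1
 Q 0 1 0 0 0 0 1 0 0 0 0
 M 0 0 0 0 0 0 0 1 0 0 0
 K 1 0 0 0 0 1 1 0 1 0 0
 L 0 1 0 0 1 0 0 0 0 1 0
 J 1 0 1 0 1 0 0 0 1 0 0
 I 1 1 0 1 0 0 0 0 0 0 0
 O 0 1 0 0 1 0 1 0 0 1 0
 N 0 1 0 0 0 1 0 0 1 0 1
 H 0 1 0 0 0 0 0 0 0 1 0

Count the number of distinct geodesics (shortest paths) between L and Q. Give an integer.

1

The shortest distance is 2, and the only length-2 path is L–R–Q. So there is exactly 1 shortest path.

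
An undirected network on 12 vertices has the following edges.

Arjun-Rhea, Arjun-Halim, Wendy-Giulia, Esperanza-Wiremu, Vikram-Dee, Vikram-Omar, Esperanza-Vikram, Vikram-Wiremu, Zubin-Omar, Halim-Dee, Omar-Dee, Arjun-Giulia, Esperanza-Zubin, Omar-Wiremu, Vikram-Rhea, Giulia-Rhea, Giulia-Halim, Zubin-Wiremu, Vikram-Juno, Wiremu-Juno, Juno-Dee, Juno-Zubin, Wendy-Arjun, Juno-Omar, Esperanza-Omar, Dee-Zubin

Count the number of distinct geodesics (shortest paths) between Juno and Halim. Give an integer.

1

The shortest distance is 2, and the only length-2 path is Juno–Dee–Halim. So there is exactly 1 shortest path.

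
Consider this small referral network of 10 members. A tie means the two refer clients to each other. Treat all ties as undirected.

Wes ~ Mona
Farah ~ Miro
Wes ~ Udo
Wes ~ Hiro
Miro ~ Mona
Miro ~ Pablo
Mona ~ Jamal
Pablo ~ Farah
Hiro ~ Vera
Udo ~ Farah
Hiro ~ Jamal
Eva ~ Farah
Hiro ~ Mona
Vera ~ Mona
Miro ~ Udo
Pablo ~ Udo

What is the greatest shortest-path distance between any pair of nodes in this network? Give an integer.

4

Eccentricity of each node (its greatest distance to any other): Eva:4, Farah:3, Hiro:4, Jamal:4, Miro:2, Mona:3, Pablo:3, Udo:3, Vera:4, Wes:3.
The maximum eccentricity is 4, realized for instance by the pair Vera–Eva via Vera – Mona – Miro – Farah – Eva. So the diameter is 4.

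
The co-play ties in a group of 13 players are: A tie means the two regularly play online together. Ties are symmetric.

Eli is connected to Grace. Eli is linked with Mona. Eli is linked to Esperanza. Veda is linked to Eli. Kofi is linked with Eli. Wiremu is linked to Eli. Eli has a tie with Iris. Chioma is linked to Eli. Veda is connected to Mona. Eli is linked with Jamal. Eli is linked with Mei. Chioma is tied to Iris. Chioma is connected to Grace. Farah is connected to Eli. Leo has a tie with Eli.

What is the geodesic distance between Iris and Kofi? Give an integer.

2

One shortest route is Iris – Eli – Kofi, which uses 2 edges, and Iris and Kofi are not directly tied, so nothing shorter exists. So d(Iris,Kofi) = 2.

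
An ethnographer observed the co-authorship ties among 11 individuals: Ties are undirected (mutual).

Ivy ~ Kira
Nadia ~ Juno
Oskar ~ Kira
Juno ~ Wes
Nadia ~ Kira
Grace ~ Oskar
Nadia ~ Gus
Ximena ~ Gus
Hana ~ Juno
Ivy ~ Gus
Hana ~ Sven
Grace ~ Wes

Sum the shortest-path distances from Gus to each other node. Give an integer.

24

Distances from Gus: Grace:4, Hana:3, Ivy:1, Juno:2, Kira:2, Nadia:1, Oskar:3, Sven:4, Wes:3, Ximena:1.
Sum = 4 + 3 + 1 + 2 + 2 + 1 + 3 + 4 + 3 + 1 = 24.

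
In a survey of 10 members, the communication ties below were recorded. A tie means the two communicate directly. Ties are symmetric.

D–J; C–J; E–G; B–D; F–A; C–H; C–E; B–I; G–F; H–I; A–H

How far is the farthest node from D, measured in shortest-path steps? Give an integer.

Distances from D: A:4, B:1, C:2, E:3, F:5, G:4, H:3, I:2, J:1.
The largest is 5 (to F), so the eccentricity of D is 5.

5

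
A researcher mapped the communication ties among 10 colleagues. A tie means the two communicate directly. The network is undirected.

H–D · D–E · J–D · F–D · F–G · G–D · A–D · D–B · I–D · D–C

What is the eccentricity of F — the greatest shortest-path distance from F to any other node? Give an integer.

Distances from F: A:2, B:2, C:2, D:1, E:2, G:1, H:2, I:2, J:2.
The largest is 2 (to A, I, J, B, C, H, and E), so the eccentricity of F is 2.

2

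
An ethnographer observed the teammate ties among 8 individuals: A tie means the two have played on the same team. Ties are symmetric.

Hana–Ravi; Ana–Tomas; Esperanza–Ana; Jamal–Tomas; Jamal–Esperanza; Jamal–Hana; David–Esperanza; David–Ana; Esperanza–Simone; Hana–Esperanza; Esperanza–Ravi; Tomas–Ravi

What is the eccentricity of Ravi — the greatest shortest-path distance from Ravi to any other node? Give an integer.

2

Distances from Ravi: Ana:2, David:2, Esperanza:1, Hana:1, Jamal:2, Simone:2, Tomas:1.
The largest is 2 (to Ana, Jamal, Simone, and David), so the eccentricity of Ravi is 2.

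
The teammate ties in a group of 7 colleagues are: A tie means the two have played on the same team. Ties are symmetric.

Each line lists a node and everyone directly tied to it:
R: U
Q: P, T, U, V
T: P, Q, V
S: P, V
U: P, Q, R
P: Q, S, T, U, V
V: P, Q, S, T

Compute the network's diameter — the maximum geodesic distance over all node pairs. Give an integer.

3

Eccentricity of each node (its greatest distance to any other): P:2, Q:2, R:3, S:3, T:3, U:2, V:3.
The maximum eccentricity is 3, realized for instance by the pair V–R via V – Q – U – R. So the diameter is 3.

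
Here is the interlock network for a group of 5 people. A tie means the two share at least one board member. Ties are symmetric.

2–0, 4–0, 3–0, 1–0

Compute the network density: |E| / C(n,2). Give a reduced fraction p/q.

There are 4 edges and 5 nodes, so the maximum possible is C(5,2) = 10.
Density = 4/10 = 2/5.

2/5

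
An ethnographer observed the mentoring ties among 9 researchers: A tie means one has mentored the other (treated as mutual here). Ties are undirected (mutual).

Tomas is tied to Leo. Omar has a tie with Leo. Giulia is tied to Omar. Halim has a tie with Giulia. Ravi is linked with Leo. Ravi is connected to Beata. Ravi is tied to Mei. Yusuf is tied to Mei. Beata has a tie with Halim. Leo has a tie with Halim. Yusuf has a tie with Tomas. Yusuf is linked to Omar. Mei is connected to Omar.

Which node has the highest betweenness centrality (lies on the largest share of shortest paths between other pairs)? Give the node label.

Leo

Unnormalized betweenness of each node: Beata:1, Giulia:4/3, Halim:23/6, Leo:47/6, Mei:3, Omar:35/6, Ravi:9/2, Tomas:5/6, Yusuf:11/6.
Leo has the largest value, 47/6, making it the main broker — the node through which the most shortest paths run.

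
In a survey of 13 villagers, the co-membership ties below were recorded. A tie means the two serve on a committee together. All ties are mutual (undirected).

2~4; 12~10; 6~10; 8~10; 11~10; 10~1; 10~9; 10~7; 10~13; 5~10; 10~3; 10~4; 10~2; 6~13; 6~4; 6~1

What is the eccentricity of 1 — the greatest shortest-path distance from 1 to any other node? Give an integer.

Distances from 1: 2:2, 3:2, 4:2, 5:2, 6:1, 7:2, 8:2, 9:2, 10:1, 11:2, 12:2, 13:2.
The largest is 2 (to 7, 4, 3, 9, 8, 12, 2, 11, 13, and 5), so the eccentricity of 1 is 2.

2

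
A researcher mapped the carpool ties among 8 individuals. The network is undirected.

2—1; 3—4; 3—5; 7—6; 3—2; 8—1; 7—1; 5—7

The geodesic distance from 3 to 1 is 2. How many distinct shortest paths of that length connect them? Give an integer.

The shortest distance is 2, and the only length-2 path is 3–2–1. So there is exactly 1 shortest path.

1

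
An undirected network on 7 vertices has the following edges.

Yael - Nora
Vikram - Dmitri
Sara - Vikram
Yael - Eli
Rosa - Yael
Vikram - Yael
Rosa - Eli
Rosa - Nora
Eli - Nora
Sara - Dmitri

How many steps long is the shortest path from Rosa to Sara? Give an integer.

One shortest route is Rosa – Yael – Vikram – Sara, which uses 3 edges, and at distance 2 from Rosa we only reach {Vikram}, which does not include Sara. So d(Rosa,Sara) = 3.

3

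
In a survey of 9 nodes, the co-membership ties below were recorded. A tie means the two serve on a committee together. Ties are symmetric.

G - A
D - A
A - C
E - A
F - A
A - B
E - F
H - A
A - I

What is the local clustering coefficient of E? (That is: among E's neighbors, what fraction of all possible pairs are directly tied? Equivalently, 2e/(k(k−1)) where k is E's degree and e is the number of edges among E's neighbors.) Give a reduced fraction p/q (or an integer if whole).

1

E's neighbors: A and F (k = 2).
Possible neighbor pairs: C(2,2) = 1. Edges among them: A–F → e = 1.
Clustering(E) = 1/1.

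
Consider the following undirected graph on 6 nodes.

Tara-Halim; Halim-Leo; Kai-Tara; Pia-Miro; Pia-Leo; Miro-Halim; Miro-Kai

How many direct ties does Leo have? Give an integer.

Leo is directly tied to Halim and Pia. That is 2 neighbors, so the degree of Leo is 2.

2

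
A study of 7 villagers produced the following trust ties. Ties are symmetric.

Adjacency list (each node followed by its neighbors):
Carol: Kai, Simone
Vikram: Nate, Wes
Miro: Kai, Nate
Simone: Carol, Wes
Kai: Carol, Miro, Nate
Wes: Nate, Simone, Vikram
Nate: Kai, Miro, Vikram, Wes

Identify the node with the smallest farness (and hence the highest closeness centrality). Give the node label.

Nate

Farness (sum of distances to all others) for each node — Carol:11, Kai:9, Miro:11, Nate:8, Simone:11, Vikram:11, Wes:9.
The smallest farness is 8, for Nate, so Nate has the highest closeness.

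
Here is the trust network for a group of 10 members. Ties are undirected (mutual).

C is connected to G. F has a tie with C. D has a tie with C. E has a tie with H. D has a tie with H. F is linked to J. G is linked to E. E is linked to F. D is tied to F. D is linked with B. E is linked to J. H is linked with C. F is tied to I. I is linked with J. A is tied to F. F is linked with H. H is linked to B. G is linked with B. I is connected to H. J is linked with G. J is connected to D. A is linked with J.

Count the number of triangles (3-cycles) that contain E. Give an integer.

3

E's neighbors: F, G, H, and J.
Neighbor pairs that are themselves tied: E–F–H; E–F–J; E–G–J. Each forms one triangle with E, for 3 in total.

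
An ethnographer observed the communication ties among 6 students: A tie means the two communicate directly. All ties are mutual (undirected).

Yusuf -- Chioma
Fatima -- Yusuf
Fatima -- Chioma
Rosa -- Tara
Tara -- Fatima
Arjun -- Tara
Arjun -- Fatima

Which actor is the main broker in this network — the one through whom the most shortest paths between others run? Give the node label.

Unnormalized betweenness of each node: Arjun:0, Chioma:0, Fatima:6, Rosa:0, Tara:4, Yusuf:0.
Fatima has the largest value, 6, making it the main broker — the node through which the most shortest paths run.

Fatima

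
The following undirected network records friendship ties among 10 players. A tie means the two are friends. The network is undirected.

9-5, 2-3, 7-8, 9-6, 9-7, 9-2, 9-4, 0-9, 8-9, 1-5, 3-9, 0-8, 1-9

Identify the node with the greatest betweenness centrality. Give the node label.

Unnormalized betweenness of each node: 0:0, 1:0, 2:0, 3:0, 4:0, 5:0, 6:0, 7:0, 8:1/2, 9:63/2.
9 has the largest value, 63/2, making it the main broker — the node through which the most shortest paths run.

9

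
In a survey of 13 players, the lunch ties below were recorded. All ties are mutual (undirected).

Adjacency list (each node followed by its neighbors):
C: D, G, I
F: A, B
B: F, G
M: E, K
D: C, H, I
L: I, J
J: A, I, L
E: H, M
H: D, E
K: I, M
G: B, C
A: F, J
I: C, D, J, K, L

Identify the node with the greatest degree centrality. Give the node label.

Degrees — A:2, B:2, C:3, D:3, E:2, F:2, G:2, H:2, I:5, J:3, K:2, L:2, M:2.
The maximum is 5, attained only by I.

I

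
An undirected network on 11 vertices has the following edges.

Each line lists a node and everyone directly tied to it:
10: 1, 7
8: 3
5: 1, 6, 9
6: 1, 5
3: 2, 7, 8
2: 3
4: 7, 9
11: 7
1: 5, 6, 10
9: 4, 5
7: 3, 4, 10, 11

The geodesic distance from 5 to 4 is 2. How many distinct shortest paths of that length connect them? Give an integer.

1

The shortest distance is 2, and the only length-2 path is 5–9–4. So there is exactly 1 shortest path.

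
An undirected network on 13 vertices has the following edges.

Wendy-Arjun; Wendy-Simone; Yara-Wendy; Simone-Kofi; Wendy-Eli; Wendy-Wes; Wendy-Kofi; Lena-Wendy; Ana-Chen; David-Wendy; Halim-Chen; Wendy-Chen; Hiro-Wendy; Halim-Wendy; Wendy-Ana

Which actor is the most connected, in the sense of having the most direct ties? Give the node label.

Degrees — Ana:2, Arjun:1, Chen:3, David:1, Eli:1, Halim:2, Hiro:1, Kofi:2, Lena:1, Simone:2, Wendy:12, Wes:1, Yara:1.
The maximum is 12, attained only by Wendy.

Wendy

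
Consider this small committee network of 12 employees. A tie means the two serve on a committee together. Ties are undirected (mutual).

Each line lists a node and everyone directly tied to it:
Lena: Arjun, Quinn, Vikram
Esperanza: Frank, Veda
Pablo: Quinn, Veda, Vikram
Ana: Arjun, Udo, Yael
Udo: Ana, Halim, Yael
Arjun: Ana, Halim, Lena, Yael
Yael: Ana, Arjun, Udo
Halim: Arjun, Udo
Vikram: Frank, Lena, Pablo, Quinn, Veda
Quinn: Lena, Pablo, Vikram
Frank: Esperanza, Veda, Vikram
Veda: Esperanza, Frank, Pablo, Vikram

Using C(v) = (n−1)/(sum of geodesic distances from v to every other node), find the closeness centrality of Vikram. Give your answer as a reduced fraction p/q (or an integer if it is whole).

1/2

Distances from Vikram: Ana:3, Arjun:2, Esperanza:2, Frank:1, Halim:3, Lena:1, Pablo:1, Quinn:1, Udo:4, Veda:1, Yael:3. Sum = 22.
n = 12, so closeness = 11/22 = 1/2.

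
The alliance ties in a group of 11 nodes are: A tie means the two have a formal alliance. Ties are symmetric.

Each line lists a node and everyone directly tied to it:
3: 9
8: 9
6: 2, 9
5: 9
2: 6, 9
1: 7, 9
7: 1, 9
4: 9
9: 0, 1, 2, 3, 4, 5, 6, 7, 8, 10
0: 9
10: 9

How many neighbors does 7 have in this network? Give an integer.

7 is directly tied to 1 and 9. That is 2 neighbors, so the degree of 7 is 2.

2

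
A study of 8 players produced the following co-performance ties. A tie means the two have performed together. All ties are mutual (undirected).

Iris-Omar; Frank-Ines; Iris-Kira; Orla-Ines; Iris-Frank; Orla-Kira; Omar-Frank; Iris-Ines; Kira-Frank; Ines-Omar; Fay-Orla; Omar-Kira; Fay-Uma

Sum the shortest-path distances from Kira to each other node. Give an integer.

11

Distances from Kira: Fay:2, Frank:1, Ines:2, Iris:1, Omar:1, Orla:1, Uma:3.
Sum = 2 + 1 + 2 + 1 + 1 + 1 + 3 = 11.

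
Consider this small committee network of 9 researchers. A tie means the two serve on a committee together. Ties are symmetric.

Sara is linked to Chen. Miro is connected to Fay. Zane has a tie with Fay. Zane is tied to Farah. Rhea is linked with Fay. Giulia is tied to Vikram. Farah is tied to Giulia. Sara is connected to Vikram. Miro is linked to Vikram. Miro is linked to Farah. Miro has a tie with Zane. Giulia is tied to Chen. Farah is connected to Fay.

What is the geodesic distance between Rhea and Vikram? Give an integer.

3

One shortest route is Rhea – Fay – Miro – Vikram, which uses 3 edges, and at distance 2 from Rhea we only reach {Farah, Miro, Zane}, which does not include Vikram. So d(Rhea,Vikram) = 3.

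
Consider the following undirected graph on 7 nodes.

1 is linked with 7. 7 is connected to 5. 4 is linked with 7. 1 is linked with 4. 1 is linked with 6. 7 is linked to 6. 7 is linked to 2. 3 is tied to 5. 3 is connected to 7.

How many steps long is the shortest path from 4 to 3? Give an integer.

One shortest route is 4 – 7 – 3, which uses 2 edges, and 4 and 3 are not directly tied, so nothing shorter exists. So d(4,3) = 2.

2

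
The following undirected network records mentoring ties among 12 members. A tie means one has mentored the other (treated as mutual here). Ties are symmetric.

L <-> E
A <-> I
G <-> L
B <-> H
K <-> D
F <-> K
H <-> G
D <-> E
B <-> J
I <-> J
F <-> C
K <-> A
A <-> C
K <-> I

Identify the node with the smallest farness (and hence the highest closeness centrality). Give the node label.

K

Farness (sum of distances to all others) for each node — A:28, B:31, C:36, D:27, E:30, F:32, G:36, H:34, I:25, J:28, K:24, L:33.
The smallest farness is 24, for K, so K has the highest closeness.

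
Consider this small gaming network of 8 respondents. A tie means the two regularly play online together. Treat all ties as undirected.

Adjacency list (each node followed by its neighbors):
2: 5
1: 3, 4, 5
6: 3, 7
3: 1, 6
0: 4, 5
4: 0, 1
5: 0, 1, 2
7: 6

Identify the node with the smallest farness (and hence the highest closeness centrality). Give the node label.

Farness (sum of distances to all others) for each node — 0:18, 1:12, 2:20, 3:14, 4:16, 5:14, 6:18, 7:24.
The smallest farness is 12, for 1, so 1 has the highest closeness.

1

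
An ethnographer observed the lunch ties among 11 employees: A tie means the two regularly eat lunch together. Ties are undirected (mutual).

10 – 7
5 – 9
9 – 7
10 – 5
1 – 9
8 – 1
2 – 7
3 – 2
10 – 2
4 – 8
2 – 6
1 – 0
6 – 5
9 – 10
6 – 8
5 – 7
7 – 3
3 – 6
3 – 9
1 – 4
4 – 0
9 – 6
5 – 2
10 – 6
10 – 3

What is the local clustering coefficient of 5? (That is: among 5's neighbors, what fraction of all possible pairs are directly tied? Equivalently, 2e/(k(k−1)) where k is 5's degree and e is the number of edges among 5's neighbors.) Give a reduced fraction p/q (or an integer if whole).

4/5

5's neighbors: 2, 6, 7, 9, and 10 (k = 5).
Possible neighbor pairs: C(5,2) = 10. Edges among them: 2–6, 2–7, 2–10, 6–9, 6–10, 7–9, 7–10, 9–10 → e = 8.
Clustering(5) = 8/10 = 4/5.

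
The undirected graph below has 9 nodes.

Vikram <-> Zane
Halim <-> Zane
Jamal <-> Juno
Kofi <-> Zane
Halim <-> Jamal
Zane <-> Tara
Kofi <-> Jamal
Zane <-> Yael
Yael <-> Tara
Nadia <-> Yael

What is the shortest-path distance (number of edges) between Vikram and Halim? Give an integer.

2

One shortest route is Vikram – Zane – Halim, which uses 2 edges, and Vikram and Halim are not directly tied, so nothing shorter exists. So d(Vikram,Halim) = 2.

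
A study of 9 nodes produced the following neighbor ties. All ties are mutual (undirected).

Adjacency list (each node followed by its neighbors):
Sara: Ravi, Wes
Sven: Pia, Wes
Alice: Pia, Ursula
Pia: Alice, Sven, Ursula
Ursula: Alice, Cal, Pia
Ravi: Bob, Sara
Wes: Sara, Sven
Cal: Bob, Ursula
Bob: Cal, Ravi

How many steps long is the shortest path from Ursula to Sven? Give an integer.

One shortest route is Ursula – Pia – Sven, which uses 2 edges, and Ursula and Sven are not directly tied, so nothing shorter exists. So d(Ursula,Sven) = 2.

2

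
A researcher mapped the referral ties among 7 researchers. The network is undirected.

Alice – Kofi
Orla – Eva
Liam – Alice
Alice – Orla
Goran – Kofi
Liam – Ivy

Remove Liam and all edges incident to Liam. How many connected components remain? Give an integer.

2

Without Liam, the remaining ties split the others into: {Ivy}; {Alice, Eva, Goran, Kofi, Orla}.
That's 2 separate components.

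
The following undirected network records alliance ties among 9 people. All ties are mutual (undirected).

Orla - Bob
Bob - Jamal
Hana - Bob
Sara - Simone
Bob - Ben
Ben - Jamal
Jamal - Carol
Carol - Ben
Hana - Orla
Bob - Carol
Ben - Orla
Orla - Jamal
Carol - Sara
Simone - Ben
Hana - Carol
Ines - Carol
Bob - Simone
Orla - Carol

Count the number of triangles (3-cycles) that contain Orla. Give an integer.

Orla's neighbors: Ben, Bob, Carol, Hana, and Jamal.
Neighbor pairs that are themselves tied: Orla–Ben–Bob; Orla–Ben–Carol; Orla–Ben–Jamal; Orla–Bob–Carol; Orla–Bob–Hana; Orla–Bob–Jamal; Orla–Carol–Hana; Orla–Carol–Jamal. Each forms one triangle with Orla, for 8 in total.

8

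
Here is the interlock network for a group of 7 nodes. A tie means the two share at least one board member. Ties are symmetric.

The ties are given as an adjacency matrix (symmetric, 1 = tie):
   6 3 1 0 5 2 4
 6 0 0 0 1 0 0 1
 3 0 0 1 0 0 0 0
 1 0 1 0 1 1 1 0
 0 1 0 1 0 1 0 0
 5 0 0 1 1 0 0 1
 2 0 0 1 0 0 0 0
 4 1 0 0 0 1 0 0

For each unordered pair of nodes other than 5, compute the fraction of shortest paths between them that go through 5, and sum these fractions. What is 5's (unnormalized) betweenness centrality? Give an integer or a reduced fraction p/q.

7/2

Pairs whose geodesics pass through 5 — 3–4: 1; 1–4: 1; 0–4: 1/2; 2–4: 1.
All other pairs contribute 0.
Summing the contributions gives betweenness(5) = 7/2.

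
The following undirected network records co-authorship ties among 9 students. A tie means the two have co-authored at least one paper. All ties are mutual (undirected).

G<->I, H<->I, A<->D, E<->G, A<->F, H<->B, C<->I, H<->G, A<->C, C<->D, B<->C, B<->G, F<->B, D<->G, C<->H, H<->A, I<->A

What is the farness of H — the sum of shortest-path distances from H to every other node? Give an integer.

Distances from H: A:1, B:1, C:1, D:2, E:2, F:2, G:1, I:1.
Sum = 1 + 1 + 1 + 2 + 2 + 2 + 1 + 1 = 11.

11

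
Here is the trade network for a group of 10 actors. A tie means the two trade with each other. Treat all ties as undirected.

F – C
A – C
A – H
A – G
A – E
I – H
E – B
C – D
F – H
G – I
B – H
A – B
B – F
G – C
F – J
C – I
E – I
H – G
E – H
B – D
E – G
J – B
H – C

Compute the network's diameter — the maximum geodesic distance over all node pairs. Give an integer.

3

Eccentricity of each node (its greatest distance to any other): A:2, B:2, C:2, D:2, E:2, F:2, G:3, H:2, I:3, J:3.
The maximum eccentricity is 3, realized for instance by the pair I–J via I – C – F – J. So the diameter is 3.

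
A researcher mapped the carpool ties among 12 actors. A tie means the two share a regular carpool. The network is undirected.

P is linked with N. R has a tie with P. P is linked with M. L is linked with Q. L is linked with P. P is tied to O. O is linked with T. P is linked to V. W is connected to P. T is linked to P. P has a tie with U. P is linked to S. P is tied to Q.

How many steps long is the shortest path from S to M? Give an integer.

One shortest route is S – P – M, which uses 2 edges, and S and M are not directly tied, so nothing shorter exists. So d(S,M) = 2.

2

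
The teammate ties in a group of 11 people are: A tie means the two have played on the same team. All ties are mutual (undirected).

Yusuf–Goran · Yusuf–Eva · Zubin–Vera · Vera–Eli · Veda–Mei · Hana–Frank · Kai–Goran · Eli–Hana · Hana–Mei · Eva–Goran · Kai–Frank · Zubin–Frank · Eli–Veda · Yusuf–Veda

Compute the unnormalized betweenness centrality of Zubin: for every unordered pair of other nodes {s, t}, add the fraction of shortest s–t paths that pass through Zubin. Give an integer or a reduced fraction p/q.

5/2

Pairs whose geodesics pass through Zubin — Goran–Vera: 1/2; Kai–Vera: 1; Frank–Vera: 1.
All other pairs contribute 0.
Summing the contributions gives betweenness(Zubin) = 5/2.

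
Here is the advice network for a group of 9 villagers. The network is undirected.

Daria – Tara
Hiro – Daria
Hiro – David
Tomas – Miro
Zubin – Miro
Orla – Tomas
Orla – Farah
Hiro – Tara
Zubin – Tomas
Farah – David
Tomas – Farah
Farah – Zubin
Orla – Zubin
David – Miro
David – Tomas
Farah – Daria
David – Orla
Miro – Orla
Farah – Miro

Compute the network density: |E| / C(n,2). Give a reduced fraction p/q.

There are 19 edges and 9 nodes, so the maximum possible is C(9,2) = 36.
Density = 19/36.

19/36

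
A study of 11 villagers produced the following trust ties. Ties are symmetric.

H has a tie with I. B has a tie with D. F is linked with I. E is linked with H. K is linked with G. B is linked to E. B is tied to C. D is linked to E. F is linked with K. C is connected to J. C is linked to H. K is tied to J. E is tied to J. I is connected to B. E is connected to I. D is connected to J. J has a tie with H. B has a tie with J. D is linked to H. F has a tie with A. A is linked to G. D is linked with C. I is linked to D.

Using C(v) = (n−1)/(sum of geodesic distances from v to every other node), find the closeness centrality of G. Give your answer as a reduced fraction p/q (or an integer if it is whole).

5/12

Distances from G: A:1, B:3, C:3, D:3, E:3, F:2, H:3, I:3, J:2, K:1. Sum = 24.
n = 11, so closeness = 10/24 = 5/12.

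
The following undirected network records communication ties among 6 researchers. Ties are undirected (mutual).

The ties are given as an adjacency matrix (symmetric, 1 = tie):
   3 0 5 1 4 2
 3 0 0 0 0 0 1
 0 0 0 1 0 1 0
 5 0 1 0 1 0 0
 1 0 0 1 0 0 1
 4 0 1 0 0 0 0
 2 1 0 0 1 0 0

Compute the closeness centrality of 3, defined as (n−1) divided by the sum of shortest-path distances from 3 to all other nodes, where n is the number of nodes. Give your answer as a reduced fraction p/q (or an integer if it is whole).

Distances from 3: 0:4, 1:2, 2:1, 4:5, 5:3. Sum = 15.
n = 6, so closeness = 5/15 = 1/3.

1/3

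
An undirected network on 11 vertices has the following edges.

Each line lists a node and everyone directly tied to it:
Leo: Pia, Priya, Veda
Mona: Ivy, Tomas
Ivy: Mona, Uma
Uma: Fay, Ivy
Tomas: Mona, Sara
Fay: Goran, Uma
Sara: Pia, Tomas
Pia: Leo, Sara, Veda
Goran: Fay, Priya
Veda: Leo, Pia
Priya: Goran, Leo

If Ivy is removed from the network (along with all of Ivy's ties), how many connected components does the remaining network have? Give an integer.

1

Ivy's neighbors (Mona and Uma) remain reachable from one another through other ties, so the rest of the network stays in one piece.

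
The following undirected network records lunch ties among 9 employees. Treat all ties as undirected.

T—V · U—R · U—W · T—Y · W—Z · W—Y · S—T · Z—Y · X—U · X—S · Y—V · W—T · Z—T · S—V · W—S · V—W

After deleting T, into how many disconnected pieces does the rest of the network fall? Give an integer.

T's neighbors (S, V, W, Y, and Z) remain reachable from one another through other ties, so the rest of the network stays in one piece.

1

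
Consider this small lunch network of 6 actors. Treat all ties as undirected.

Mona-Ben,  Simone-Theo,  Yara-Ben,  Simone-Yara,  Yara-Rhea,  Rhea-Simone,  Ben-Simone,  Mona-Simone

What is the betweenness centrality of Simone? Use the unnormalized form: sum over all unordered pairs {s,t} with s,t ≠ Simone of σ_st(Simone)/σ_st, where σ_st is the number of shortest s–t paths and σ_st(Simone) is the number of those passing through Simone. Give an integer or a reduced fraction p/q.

Pairs whose geodesics pass through Simone — Mona–Theo: 1; Mona–Yara: 1/2; Mona–Rhea: 1; Theo–Ben: 1; Theo–Yara: 1; Theo–Rhea: 1; Ben–Rhea: 1/2.
All other pairs contribute 0.
Summing the contributions gives betweenness(Simone) = 6.

6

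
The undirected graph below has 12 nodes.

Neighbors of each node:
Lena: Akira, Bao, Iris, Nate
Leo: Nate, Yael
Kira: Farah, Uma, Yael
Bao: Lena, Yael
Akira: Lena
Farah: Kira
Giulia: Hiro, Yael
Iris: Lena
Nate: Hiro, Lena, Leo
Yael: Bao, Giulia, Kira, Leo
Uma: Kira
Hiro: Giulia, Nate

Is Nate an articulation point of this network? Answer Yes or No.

No

Even without Nate, every remaining node can still reach every other (the residual graph is connected), so Nate is not a cut vertex.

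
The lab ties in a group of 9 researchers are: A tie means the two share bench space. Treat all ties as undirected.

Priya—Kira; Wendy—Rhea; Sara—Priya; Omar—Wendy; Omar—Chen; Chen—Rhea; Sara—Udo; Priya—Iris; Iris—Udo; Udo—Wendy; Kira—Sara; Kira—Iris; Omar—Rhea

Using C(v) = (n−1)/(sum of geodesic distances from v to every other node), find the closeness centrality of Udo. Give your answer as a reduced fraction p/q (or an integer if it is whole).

4/7

Distances from Udo: Chen:3, Iris:1, Kira:2, Omar:2, Priya:2, Rhea:2, Sara:1, Wendy:1. Sum = 14.
n = 9, so closeness = 8/14 = 4/7.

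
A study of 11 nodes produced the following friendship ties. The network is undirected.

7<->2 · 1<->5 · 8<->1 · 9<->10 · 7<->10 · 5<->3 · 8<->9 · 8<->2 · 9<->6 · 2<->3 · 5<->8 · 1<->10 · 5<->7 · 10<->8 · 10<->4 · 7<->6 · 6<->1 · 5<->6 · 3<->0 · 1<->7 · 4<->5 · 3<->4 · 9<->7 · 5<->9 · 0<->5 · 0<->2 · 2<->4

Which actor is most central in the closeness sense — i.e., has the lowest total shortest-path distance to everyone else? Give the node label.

Farness (sum of distances to all others) for each node — 0:18, 1:15, 2:15, 3:16, 4:16, 5:12, 6:16, 7:14, 8:15, 9:15, 10:16.
The smallest farness is 12, for 5, so 5 has the highest closeness.

5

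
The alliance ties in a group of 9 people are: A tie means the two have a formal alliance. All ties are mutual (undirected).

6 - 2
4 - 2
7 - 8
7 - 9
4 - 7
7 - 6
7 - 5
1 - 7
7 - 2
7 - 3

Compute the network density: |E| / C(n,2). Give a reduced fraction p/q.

There are 10 edges and 9 nodes, so the maximum possible is C(9,2) = 36.
Density = 10/36 = 5/18.

5/18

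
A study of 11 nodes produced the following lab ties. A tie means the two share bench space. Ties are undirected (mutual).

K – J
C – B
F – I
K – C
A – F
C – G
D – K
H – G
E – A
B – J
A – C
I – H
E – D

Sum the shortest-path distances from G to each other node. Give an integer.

22

Distances from G: A:2, B:2, C:1, D:3, E:3, F:3, H:1, I:2, J:3, K:2.
Sum = 2 + 2 + 1 + 3 + 3 + 3 + 1 + 2 + 3 + 2 = 22.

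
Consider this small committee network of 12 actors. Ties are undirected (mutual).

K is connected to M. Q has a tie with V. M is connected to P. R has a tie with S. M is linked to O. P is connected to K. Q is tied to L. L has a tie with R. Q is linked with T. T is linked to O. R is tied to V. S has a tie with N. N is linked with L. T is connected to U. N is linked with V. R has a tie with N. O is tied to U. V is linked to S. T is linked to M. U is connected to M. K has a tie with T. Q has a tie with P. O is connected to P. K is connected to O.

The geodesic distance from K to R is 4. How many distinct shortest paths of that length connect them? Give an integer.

4

The shortest distance is 4. The length-4 paths are: K–P–Q–V–R; K–T–Q–V–R; K–P–Q–L–R; K–T–Q–L–R.
That gives 4 distinct shortest paths.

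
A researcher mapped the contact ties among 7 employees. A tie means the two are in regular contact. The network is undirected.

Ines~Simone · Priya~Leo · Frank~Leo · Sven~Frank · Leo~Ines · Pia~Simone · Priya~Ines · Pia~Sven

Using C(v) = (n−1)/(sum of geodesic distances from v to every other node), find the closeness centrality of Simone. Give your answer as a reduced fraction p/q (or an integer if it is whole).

6/11

Distances from Simone: Frank:3, Ines:1, Leo:2, Pia:1, Priya:2, Sven:2. Sum = 11.
n = 7, so closeness = 6/11.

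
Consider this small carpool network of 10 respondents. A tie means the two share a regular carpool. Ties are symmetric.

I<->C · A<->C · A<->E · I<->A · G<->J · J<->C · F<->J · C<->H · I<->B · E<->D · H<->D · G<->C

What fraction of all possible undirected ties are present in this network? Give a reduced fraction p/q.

There are 12 edges and 10 nodes, so the maximum possible is C(10,2) = 45.
Density = 12/45 = 4/15.

4/15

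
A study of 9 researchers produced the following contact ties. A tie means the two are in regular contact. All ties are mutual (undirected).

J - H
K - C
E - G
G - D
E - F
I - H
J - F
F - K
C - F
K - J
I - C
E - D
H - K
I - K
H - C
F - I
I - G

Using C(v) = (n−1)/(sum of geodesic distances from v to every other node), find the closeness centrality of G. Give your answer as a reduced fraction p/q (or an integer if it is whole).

4/7

Distances from G: C:2, D:1, E:1, F:2, H:2, I:1, J:3, K:2. Sum = 14.
n = 9, so closeness = 8/14 = 4/7.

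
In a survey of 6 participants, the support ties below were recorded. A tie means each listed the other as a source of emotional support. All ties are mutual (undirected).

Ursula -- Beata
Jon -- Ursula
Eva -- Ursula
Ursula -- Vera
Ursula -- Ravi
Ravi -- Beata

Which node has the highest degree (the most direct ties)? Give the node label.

Ursula

Degrees — Beata:2, Eva:1, Jon:1, Ravi:2, Ursula:5, Vera:1.
The maximum is 5, attained only by Ursula.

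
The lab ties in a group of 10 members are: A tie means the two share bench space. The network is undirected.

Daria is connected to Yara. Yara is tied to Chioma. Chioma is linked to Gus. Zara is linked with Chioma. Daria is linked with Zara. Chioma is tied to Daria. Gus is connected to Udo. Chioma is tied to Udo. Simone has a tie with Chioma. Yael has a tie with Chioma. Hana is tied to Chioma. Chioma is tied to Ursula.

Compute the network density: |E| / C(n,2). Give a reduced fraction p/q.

4/15

There are 12 edges and 10 nodes, so the maximum possible is C(10,2) = 45.
Density = 12/45 = 4/15.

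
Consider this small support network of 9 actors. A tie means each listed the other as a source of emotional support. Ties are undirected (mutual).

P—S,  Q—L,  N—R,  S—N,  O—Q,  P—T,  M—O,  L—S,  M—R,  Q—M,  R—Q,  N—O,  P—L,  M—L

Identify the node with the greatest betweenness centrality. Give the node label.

L

Unnormalized betweenness of each node: L:26/3, M:8/3, N:11/3, O:1, P:7, Q:8/3, R:1, S:13/3, T:0.
L has the largest value, 26/3, making it the main broker — the node through which the most shortest paths run.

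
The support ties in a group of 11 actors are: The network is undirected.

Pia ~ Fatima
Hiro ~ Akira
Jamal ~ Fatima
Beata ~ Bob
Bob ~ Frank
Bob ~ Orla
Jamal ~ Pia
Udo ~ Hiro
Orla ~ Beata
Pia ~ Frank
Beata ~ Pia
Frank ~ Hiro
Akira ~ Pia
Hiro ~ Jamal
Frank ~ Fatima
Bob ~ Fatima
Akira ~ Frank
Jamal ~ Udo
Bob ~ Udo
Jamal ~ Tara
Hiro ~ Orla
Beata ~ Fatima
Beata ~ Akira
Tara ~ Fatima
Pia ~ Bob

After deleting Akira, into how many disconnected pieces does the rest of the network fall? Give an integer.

Akira's neighbors (Beata, Frank, Hiro, and Pia) remain reachable from one another through other ties, so the rest of the network stays in one piece.

1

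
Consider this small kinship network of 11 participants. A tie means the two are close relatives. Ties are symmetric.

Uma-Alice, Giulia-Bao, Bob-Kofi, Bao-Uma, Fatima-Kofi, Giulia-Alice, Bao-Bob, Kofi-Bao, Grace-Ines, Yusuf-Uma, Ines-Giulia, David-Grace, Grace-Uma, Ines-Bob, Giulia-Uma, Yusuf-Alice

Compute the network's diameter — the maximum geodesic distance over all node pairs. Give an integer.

Eccentricity of each node (its greatest distance to any other): Alice:4, Bao:3, Bob:3, David:5, Fatima:5, Giulia:3, Grace:4, Ines:3, Kofi:4, Uma:3, Yusuf:4.
The maximum eccentricity is 5, realized for instance by the pair David–Fatima via David – Grace – Ines – Bob – Kofi – Fatima. So the diameter is 5.

5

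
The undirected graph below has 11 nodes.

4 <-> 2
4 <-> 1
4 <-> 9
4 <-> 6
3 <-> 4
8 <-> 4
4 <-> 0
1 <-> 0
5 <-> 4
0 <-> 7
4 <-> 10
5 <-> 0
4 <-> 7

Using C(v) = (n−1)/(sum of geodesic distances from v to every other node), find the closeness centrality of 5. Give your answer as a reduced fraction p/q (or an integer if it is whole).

5/9

Distances from 5: 0:1, 1:2, 2:2, 3:2, 4:1, 6:2, 7:2, 8:2, 9:2, 10:2. Sum = 18.
n = 11, so closeness = 10/18 = 5/9.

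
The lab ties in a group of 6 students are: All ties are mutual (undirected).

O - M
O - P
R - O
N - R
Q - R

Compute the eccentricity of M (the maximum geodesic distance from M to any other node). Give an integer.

3

Distances from M: N:3, O:1, P:2, Q:3, R:2.
The largest is 3 (to N and Q), so the eccentricity of M is 3.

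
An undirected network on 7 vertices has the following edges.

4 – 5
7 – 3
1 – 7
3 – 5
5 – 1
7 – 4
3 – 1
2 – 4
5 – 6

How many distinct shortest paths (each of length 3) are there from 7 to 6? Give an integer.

3

The shortest distance is 3. The length-3 paths are: 7–3–5–6; 7–1–5–6; 7–4–5–6.
That gives 3 distinct shortest paths.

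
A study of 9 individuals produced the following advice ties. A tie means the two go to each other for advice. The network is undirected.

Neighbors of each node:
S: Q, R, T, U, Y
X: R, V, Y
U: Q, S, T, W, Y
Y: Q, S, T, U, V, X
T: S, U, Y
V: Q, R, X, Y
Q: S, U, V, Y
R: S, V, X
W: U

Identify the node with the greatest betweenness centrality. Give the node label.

Unnormalized betweenness of each node: Q:4/3, R:5/6, S:25/6, T:0, U:22/3, V:4/3, W:0, X:1/3, Y:20/3.
U has the largest value, 22/3, making it the main broker — the node through which the most shortest paths run.

U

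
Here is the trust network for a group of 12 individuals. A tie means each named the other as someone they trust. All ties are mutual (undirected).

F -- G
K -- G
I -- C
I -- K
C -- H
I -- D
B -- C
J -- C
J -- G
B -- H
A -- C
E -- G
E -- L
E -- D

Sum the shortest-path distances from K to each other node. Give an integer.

24

Distances from K: A:3, B:3, C:2, D:2, E:2, F:2, G:1, H:3, I:1, J:2, L:3.
Sum = 3 + 3 + 2 + 2 + 2 + 2 + 1 + 3 + 1 + 2 + 3 = 24.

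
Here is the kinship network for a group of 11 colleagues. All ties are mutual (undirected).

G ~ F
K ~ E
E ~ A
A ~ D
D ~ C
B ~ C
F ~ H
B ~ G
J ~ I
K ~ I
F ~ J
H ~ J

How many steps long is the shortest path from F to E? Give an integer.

One shortest route is F – J – I – K – E, which uses 4 edges, and at distance 3 from F we only reach {C, K}, which does not include E. So d(F,E) = 4.

4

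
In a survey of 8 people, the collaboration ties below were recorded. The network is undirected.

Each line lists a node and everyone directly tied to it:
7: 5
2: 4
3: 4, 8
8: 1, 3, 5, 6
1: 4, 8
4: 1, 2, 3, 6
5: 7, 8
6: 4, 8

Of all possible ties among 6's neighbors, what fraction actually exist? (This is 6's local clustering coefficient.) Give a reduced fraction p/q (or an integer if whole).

6's neighbors: 4 and 8 (k = 2).
Possible neighbor pairs: C(2,2) = 1. Edges among them: none → e = 0.
Clustering(6) = 0/1.

0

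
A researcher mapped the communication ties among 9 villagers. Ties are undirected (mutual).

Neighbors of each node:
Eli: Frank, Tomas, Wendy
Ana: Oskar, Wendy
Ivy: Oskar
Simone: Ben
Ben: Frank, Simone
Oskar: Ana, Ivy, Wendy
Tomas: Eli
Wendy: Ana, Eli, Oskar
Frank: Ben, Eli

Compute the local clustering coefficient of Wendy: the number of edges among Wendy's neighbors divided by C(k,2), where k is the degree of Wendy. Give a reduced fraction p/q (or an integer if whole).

1/3

Wendy's neighbors: Ana, Eli, and Oskar (k = 3).
Possible neighbor pairs: C(3,2) = 3. Edges among them: Ana–Oskar → e = 1.
Clustering(Wendy) = 1/3.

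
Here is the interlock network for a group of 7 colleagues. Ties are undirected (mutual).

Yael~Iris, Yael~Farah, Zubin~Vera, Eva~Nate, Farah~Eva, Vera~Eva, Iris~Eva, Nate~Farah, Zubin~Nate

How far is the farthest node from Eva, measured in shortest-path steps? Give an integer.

2

Distances from Eva: Farah:1, Iris:1, Nate:1, Vera:1, Yael:2, Zubin:2.
The largest is 2 (to Yael and Zubin), so the eccentricity of Eva is 2.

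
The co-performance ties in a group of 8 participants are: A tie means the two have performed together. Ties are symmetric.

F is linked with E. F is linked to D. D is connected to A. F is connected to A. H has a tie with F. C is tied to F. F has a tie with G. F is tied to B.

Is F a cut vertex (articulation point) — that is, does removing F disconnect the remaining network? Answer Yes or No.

Yes

Removing F leaves {G} with no path to {A and D}, so the network splits into 6 components. F is a cut vertex.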